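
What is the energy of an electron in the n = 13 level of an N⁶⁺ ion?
-3.94 eV

For hydrogen-like ions, the energy levels scale with Z²:
E_n = -13.6057 Z² / n² eV

For N⁶⁺ (Z = 7) at n = 13:
E_13 = -13.6057 × 7² / 13²
E_13 = -13.6057 × 49 / 169
E_13 = -666.6793 / 169
E_13 = -3.94 eV

The energy is 49 times more negative than hydrogen at the same n due to the stronger nuclear charge.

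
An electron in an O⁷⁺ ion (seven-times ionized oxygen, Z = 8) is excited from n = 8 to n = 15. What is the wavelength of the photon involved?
127.350717 nm

First, find the transition energy using E_n = -13.6057 Z² / n² eV:
E_8 = -13.6057 × 8² / 8² = -13.6057000000 eV
E_15 = -13.6057 × 8² / 15² = -3.8700657778 eV

Photon energy: |ΔE| = |E_15 - E_8| = 9.7356342222 eV

Convert to wavelength using E = hc/λ with hc = 1239.84 eV·nm:
λ = hc/E = 1239.84 eV·nm / 9.7356342222 eV
λ = 127.350717 nm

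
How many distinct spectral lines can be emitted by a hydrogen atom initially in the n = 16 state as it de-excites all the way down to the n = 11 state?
15

The electron can occupy levels n = 11, 12, ..., 16 during de-excitation — that is m = 16 - 11 + 1 = 6 distinct levels.

The number of distinct spectral lines equals the number of ways to choose 2 of these m levels (each pair gives one possible emission transition):

Number of lines = m(m-1)/2 = 6×5/2 = 15

These correspond to all possible transitions between the 6 levels:
16 → 15, 16 → 14, 16 → 13, 16 → 12, 16 → 11, 15 → 14, 15 → 13, 15 → 12...

Each transition produces a photon with a unique energy (and thus wavelength). This count does not depend on Z.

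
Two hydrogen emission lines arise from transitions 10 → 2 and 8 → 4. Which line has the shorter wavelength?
10 → 2

Calculate the energy for each transition:

Transition 10 → 2:
ΔE₁ = |E_2 - E_10| = |-13.6057/2² - (-13.6057/10²)|
ΔE₁ = |-3.401425000000 - (-0.136057000000)| = 3.265368000 eV

Transition 8 → 4:
ΔE₂ = |E_4 - E_8| = |-13.6057/4² - (-13.6057/8²)|
ΔE₂ = |-0.850356250000 - (-0.212589062500)| = 0.637767188 eV

Since 3.265368000 eV > 0.637767188 eV, the transition 10 → 2 emits the more energetic photon.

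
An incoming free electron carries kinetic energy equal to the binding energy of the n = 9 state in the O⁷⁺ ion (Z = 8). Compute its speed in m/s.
1.945e+06 m/s (or 0.65% of c)

The binding energy at n = 9 for O⁷⁺ is:
E_9 = -13.6057 × 8²/9² = -10.75018 eV
|E_9| = 10.75018 eV

Convert to Joules:
KE = 10.75018 eV × (1.602177 × 10⁻¹⁹ J/eV) = 1.72237e-18 J

Using KE = ½mv²:
v = √(2·KE/m_e)
v = √(2 × 1.72237e-18 J / 9.10938 × 10⁻³¹ kg)
v = 1.945e+06 m/s

This is approximately 0.65% the speed of light.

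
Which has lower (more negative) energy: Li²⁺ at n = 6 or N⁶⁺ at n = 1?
N⁶⁺ at n = 1 (E = -666.679300 eV)

Using E_n = -13.6057 Z² / n² eV:

Li²⁺ (Z = 3) at n = 6:
E = -13.6057 × 3² / 6² = -13.6057 × 9 / 36 = -3.401425000 eV

N⁶⁺ (Z = 7) at n = 1:
E = -13.6057 × 7² / 1² = -13.6057 × 49 / 1 = -666.679300000 eV

Since -666.679300000 eV < -3.401425000 eV,
N⁶⁺ at n = 1 is more tightly bound (requires more energy to ionize).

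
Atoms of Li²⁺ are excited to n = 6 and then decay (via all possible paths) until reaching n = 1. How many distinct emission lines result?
15

The electron can occupy levels n = 1, 2, ..., 6 during de-excitation — that is m = 6 - 1 + 1 = 6 distinct levels.

The number of distinct spectral lines equals the number of ways to choose 2 of these m levels (each pair gives one possible emission transition):

Number of lines = m(m-1)/2 = 6×5/2 = 15

These correspond to all possible transitions between the 6 levels:
6 → 5, 6 → 4, 6 → 3, 6 → 2, 6 → 1, 5 → 4, 5 → 3, 5 → 2...

Each transition produces a photon with a unique energy (and thus wavelength). This count does not depend on Z.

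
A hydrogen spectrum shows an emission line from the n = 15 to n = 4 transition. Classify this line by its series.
Brackett series

The spectral series in hydrogen are named based on the final (lower) energy level:
- Lyman series: n_final = 1 (ultraviolet)
- Balmer series: n_final = 2 (visible/near-UV)
- Paschen series: n_final = 3 (infrared)
- Brackett series: n_final = 4 (infrared)
- Pfund series: n_final = 5 (far infrared)

Since this transition ends at n = 4, it belongs to the Brackett series.

For reference, this 15 → 4 line has photon energy
ΔE = 13.6057 eV × (1/4² - 1/15²) = 0.7898864722 eV,
corresponding to wavelength λ = hc/ΔE = 1239.84 eV·nm / 0.7898864722 eV = 1569.6433 nm in the infrared region.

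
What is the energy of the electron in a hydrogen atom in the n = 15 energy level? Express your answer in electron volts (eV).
-0.060 eV

The energy levels of a hydrogen-like atom are given by:
E_n = -13.6057 eV / n²

For n = 15:
E_15 = -13.6057 eV / 15²
E_15 = -13.6057 eV / 225
E_15 = -0.060 eV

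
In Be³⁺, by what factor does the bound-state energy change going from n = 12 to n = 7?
2.93878

Using E_n = -13.6057 Z² / n² eV with Z = 4:

E_7 = -13.6057 × 4² / 7² = -217.6912 / 49 = -4.44267755102 eV
E_12 = -13.6057 × 4² / 12² = -217.6912 / 144 = -1.51174444444 eV

The ratio is:
E_7/E_12 = (-4.44267755102) / (-1.51174444444)
E_7/E_12 = (-217.6912/49) / (-217.6912/144)
E_7/E_12 = 144/49
E_7/E_12 = 2.93878
(Note: the Z² factors cancel in the ratio.)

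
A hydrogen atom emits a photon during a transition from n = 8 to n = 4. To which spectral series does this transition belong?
Brackett series

The spectral series in hydrogen are named based on the final (lower) energy level:
- Lyman series: n_final = 1 (ultraviolet)
- Balmer series: n_final = 2 (visible/near-UV)
- Paschen series: n_final = 3 (infrared)
- Brackett series: n_final = 4 (infrared)
- Pfund series: n_final = 5 (far infrared)

Since this transition ends at n = 4, it belongs to the Brackett series.

For reference, this 8 → 4 line has photon energy
ΔE = 13.6057 eV × (1/4² - 1/8²) = 0.637767188 eV,
corresponding to wavelength λ = hc/ΔE = 1239.84 eV·nm / 0.637767188 eV = 1944.032 nm in the infrared region.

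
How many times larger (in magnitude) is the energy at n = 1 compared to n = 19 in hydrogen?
361.000000

Using E_n = -13.6057 Z² / n² eV with Z = 1:

E_1 = -13.6057 / 1² = -13.6057 / 1 = -13.605700000000 eV
E_19 = -13.6057 / 19² = -13.6057 / 361 = -0.037688919668 eV

The ratio is:
E_1/E_19 = (-13.605700000000) / (-0.037688919668)
E_1/E_19 = (-13.6057/1) / (-13.6057/361)
E_1/E_19 = 361/1
E_1/E_19 = 361.000000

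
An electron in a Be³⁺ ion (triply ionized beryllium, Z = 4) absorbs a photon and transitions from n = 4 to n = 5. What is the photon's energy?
4.89805 eV

The energy levels of a hydrogen-like atom are E_n = -13.6057 Z² eV / n².

Energy at n = 4: E_4 = -13.6057 × 4² / 4² = -13.60570000 eV
Energy at n = 5: E_5 = -13.6057 × 4² / 5² = -8.70764800 eV

The excitation energy is the difference:
ΔE = E_5 - E_4
ΔE = -8.70764800 - (-13.60570000)
ΔE = 4.89805 eV

Since this is positive, energy must be absorbed (photon absorption).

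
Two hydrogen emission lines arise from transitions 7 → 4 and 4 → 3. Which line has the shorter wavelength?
4 → 3

Calculate the energy for each transition:

Transition 7 → 4:
ΔE₁ = |E_4 - E_7| = |-13.6057/4² - (-13.6057/7²)|
ΔE₁ = |-0.85035625 - (-0.27766735)| = 0.57269 eV

Transition 4 → 3:
ΔE₂ = |E_3 - E_4| = |-13.6057/3² - (-13.6057/4²)|
ΔE₂ = |-1.51174444 - (-0.85035625)| = 0.66139 eV

Since 0.66139 eV > 0.57269 eV, the transition 4 → 3 emits the more energetic photon.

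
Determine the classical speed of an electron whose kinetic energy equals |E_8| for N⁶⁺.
1.914e+06 m/s (or 0.64% of c)

The binding energy at n = 8 for N⁶⁺ is:
E_8 = -13.6057 × 7²/8² = -10.41686 eV
|E_8| = 10.41686 eV

Convert to Joules:
KE = 10.41686 eV × (1.602177 × 10⁻¹⁹ J/eV) = 1.66897e-18 J

Using KE = ½mv²:
v = √(2·KE/m_e)
v = √(2 × 1.66897e-18 J / 9.10938 × 10⁻³¹ kg)
v = 1.914e+06 m/s

This is approximately 0.64% the speed of light.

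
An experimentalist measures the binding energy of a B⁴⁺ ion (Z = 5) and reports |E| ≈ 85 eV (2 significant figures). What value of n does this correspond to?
n = 2

The exact energy levels follow E_n = -13.6057 Z² / n² eV with Z = 5.

The measured value (-85 eV) is reported to only 2 significant figures, so we must test candidate n values and see which one matches to that precision.

Candidate energies:
  n = 1:  E = -13.6057 × 5² / 1² = -340.14250 eV
  n = 2:  E = -13.6057 × 5² / 2² = -85.03563 eV  ← matches
  n = 3:  E = -13.6057 × 5² / 3² = -37.79361 eV
  n = 4:  E = -13.6057 × 5² / 4² = -21.25891 eV

Checking against the measurement of -85 eV (2 sig figs), only n = 2 agrees:
E_2 = -85.03563 eV, which rounds to -85 eV ✓

Therefore n = 2.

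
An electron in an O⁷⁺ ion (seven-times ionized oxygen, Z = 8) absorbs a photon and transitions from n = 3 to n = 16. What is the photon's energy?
93.35022 eV

The energy levels of a hydrogen-like atom are E_n = -13.6057 Z² eV / n².

Energy at n = 3: E_3 = -13.6057 × 8² / 3² = -96.75164444 eV
Energy at n = 16: E_16 = -13.6057 × 8² / 16² = -3.40142500 eV

The excitation energy is the difference:
ΔE = E_16 - E_3
ΔE = -3.40142500 - (-96.75164444)
ΔE = 93.35022 eV

Since this is positive, energy must be absorbed (photon absorption).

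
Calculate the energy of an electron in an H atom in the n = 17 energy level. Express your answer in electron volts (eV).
-0.0471 eV

The energy levels of a hydrogen-like atom are given by:
E_n = -13.6057 eV / n²

For n = 17:
E_17 = -13.6057 eV / 17²
E_17 = -13.6057 eV / 289
E_17 = -0.0471 eV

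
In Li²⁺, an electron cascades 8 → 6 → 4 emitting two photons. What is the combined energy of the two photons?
5.74 eV

The energy levels of Li²⁺ are E_n = -13.6057 × 3² / n² eV.

First transition (8 → 6):
ΔE₁ = |E_6 - E_8|
ΔE₁ = |-3.40142500 - (-1.91330156)| = 1.48812 eV

Second transition (6 → 4):
ΔE₂ = |E_4 - E_6|
ΔE₂ = |-7.65320625 - (-3.40142500)| = 4.25178 eV

Total energy released:
E_total = ΔE₁ + ΔE₂ = 1.48812 + 4.25178 = 5.74 eV

Note: This equals the direct transition 8 → 4: 5.74 eV ✓
Energy is conserved regardless of the path taken.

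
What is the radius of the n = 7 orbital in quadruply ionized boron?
0.518594 nm (or 5.185937 Å)

The Bohr radius formula is:
r_n = n² a₀ / Z

where a₀ = 0.052917721 nm is the Bohr radius.

For B⁴⁺ (Z = 5) at n = 7:
r_7 = 7² × 0.052917721 nm / 5
r_7 = 49 × 0.052917721 nm / 5
r_7 = 2.5929683 nm / 5
r_7 = 0.518594 nm

The electron orbits at approximately 0.518594 nm from the nucleus.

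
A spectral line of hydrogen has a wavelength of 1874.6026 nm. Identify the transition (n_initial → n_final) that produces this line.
n = 4 → n = 3

First, find the photon energy from the wavelength (hc = 1239.84 eV·nm):
E = hc/λ = 1239.84 eV·nm / 1874.6026 nm = 0.66138818 eV

The energy levels of hydrogen satisfy E_n = -13.6057 / n² eV, so an emission n_i → n_f releases
ΔE = 13.6057 × (1/n_f² − 1/n_i²) eV.

Setting ΔE equal to the photon energy:
1/n_f² − 1/n_i² = 0.66138818 / 13.6057 = 0.048611110

Since 1/n_i² must be positive, we need 1/n_f² > 0.048611110, i.e. n_f ≤ 4. For each allowed n_f, solve n_i = (1/n_f² − 0.048611110)^(−1/2) and check whether it is a whole number:
  n_f = 1: 1/n_i² = 1.000000000 − 0.048611110 = 0.951388890 → n_i = 1.025  (not an integer) ✗
  n_f = 2: 1/n_i² = 0.250000000 − 0.048611110 = 0.201388890 → n_i = 2.228  (not an integer) ✗
  n_f = 3: 1/n_i² = 0.111111111 − 0.048611110 = 0.062500001 → n_i = 4.000  → integer, n_i = 4 ✓
  n_f = 4: 1/n_i² = 0.062500000 − 0.048611110 = 0.013888890 → n_i = 8.485  (not an integer) ✗

Only n_f = 3 gives an integer upper level, n_i = 4.

The transition is from n = 4 to n = 3 (emission).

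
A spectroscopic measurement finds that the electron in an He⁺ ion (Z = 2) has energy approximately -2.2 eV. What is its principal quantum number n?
n = 5

The exact energy levels follow E_n = -13.6057 Z² / n² eV with Z = 2.

The measured value (-2.2 eV) is reported to only 2 significant figures, so we must test candidate n values and see which one matches to that precision.

Candidate energies:
  n = 3:  E = -13.6057 × 2² / 3² = -6.04698 eV
  n = 4:  E = -13.6057 × 2² / 4² = -3.40143 eV
  n = 5:  E = -13.6057 × 2² / 5² = -2.17691 eV  ← matches
  n = 6:  E = -13.6057 × 2² / 6² = -1.51174 eV
  n = 7:  E = -13.6057 × 2² / 7² = -1.11067 eV

Checking against the measurement of -2.2 eV (2 sig figs), only n = 5 agrees:
E_5 = -2.17691 eV, which rounds to -2.2 eV ✓

Therefore n = 5.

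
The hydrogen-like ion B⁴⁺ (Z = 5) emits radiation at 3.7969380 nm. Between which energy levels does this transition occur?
n = 5 → n = 1

First, find the photon energy from the wavelength (hc = 1239.84 eV·nm):
E = hc/λ = 1239.84 eV·nm / 3.7969380 nm = 326.53680 eV

The energy levels of B⁴⁺ satisfy E_n = -13.6057 × 5² / n² eV, so an emission n_i → n_f releases
ΔE = 13.6057 × 5² × (1/n_f² − 1/n_i²) eV.

Setting ΔE equal to the photon energy:
1/n_f² − 1/n_i² = 326.53680 / (13.6057 × 5²) = 0.96000000

Since 1/n_i² must be positive, we need 1/n_f² > 0.96000000, i.e. n_f ≤ 1. For each allowed n_f, solve n_i = (1/n_f² − 0.96000000)^(−1/2) and check whether it is a whole number:
  n_f = 1: 1/n_i² = 1.00000000 − 0.96000000 = 0.04000000 → n_i = 5.000  → integer, n_i = 5 ✓

Only n_f = 1 gives an integer upper level, n_i = 5.

The transition is from n = 5 to n = 1 (emission).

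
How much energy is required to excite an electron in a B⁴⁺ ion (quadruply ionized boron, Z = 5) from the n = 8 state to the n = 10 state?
1.913302 eV

The energy levels of a hydrogen-like atom are E_n = -13.6057 Z² eV / n².

Energy at n = 8: E_8 = -13.6057 × 5² / 8² = -5.314726563 eV
Energy at n = 10: E_10 = -13.6057 × 5² / 10² = -3.401425000 eV

The excitation energy is the difference:
ΔE = E_10 - E_8
ΔE = -3.401425000 - (-5.314726563)
ΔE = 1.913302 eV

Since this is positive, energy must be absorbed (photon absorption).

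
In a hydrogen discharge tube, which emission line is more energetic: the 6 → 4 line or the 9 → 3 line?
9 → 3

Calculate the energy for each transition:

Transition 6 → 4:
ΔE₁ = |E_4 - E_6| = |-13.6057/4² - (-13.6057/6²)|
ΔE₁ = |-0.85035625000 - (-0.37793611111)| = 0.47242014 eV

Transition 9 → 3:
ΔE₂ = |E_3 - E_9| = |-13.6057/3² - (-13.6057/9²)|
ΔE₂ = |-1.51174444444 - (-0.16797160494)| = 1.34377284 eV

Since 1.34377284 eV > 0.47242014 eV, the transition 9 → 3 emits the more energetic photon.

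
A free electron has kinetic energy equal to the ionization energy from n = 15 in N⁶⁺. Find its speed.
1.02092e+06 m/s (or 0.340543% of c)

The binding energy at n = 15 for N⁶⁺ is:
E_15 = -13.6057 × 7²/15² = -2.96301911 eV
|E_15| = 2.96301911 eV

Convert to Joules:
KE = 2.96301911 eV × (1.602177 × 10⁻¹⁹ J/eV) = 4.7472811e-19 J

Using KE = ½mv²:
v = √(2·KE/m_e)
v = √(2 × 4.7472811e-19 J / 9.10938 × 10⁻³¹ kg)
v = 1.02092e+06 m/s

This is approximately 0.340543% the speed of light.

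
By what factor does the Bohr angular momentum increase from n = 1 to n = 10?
10.0000

In the Bohr model, L_n = nℏ, so the ratio is purely the ratio of quantum numbers:

L_10/L_1 = 10ℏ / 1ℏ = 10/1 = 10.0000

The angular momentum scales linearly with n.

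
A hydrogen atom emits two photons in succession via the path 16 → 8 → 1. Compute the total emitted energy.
13.553 eV

The energy levels of hydrogen are E_n = -13.6057 / n² eV.

First transition (16 → 8):
ΔE₁ = |E_8 - E_16|
ΔE₁ = |-0.212589063 - (-0.053147266)| = 0.159442 eV

Second transition (8 → 1):
ΔE₂ = |E_1 - E_8|
ΔE₂ = |-13.605700000 - (-0.212589063)| = 13.393111 eV

Total energy released:
E_total = ΔE₁ + ΔE₂ = 0.159442 + 13.393111 = 13.553 eV

Note: This equals the direct transition 16 → 1: 13.553 eV ✓
Energy is conserved regardless of the path taken.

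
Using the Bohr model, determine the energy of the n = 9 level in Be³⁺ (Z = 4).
-2.6875 eV

For hydrogen-like ions, the energy levels scale with Z²:
E_n = -13.6057 Z² / n² eV

For Be³⁺ (Z = 4) at n = 9:
E_9 = -13.6057 × 4² / 9²
E_9 = -13.6057 × 16 / 81
E_9 = -217.6912 / 81
E_9 = -2.6875 eV

The energy is 16 times more negative than hydrogen at the same n due to the stronger nuclear charge.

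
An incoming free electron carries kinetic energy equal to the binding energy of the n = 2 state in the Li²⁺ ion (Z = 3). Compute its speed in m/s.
3.28154e+06 m/s (or 1.0946% of c)

The binding energy at n = 2 for Li²⁺ is:
E_2 = -13.6057 × 3²/2² = -30.6128250 eV
|E_2| = 30.6128250 eV

Convert to Joules:
KE = 30.6128250 eV × (1.602177 × 10⁻¹⁹ J/eV) = 4.9047164e-18 J

Using KE = ½mv²:
v = √(2·KE/m_e)
v = √(2 × 4.9047164e-18 J / 9.10938 × 10⁻³¹ kg)
v = 3.28154e+06 m/s

This is approximately 1.0946% the speed of light.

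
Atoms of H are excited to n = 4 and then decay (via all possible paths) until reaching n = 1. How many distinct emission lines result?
6

The electron can occupy levels n = 1, 2, ..., 4 during de-excitation — that is m = 4 - 1 + 1 = 4 distinct levels.

The number of distinct spectral lines equals the number of ways to choose 2 of these m levels (each pair gives one possible emission transition):

Number of lines = m(m-1)/2 = 4×3/2 = 6

These correspond to all possible transitions between the 4 levels:
4 → 3, 4 → 2, 4 → 1, 3 → 2, 3 → 1, 2 → 1

Each transition produces a photon with a unique energy (and thus wavelength). This count does not depend on Z.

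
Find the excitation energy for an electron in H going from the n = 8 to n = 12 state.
0.12 eV

The energy levels of a hydrogen-like atom are E_n = -13.6057 eV / n².

Energy at n = 8: E_8 = -13.6057 / 8² = -0.21259 eV
Energy at n = 12: E_12 = -13.6057 / 12² = -0.09448 eV

The excitation energy is the difference:
ΔE = E_12 - E_8
ΔE = -0.09448 - (-0.21259)
ΔE = 0.12 eV

Since this is positive, energy must be absorbed (photon absorption).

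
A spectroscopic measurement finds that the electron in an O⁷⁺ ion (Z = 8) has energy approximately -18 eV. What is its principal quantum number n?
n = 7

The exact energy levels follow E_n = -13.6057 Z² / n² eV with Z = 8.

The measured value (-18 eV) is reported to only 2 significant figures, so we must test candidate n values and see which one matches to that precision.

Candidate energies:
  n = 5:  E = -13.6057 × 8² / 5² = -34.83059 eV
  n = 6:  E = -13.6057 × 8² / 6² = -24.18791 eV
  n = 7:  E = -13.6057 × 8² / 7² = -17.77071 eV  ← matches
  n = 8:  E = -13.6057 × 8² / 8² = -13.60570 eV
  n = 9:  E = -13.6057 × 8² / 9² = -10.75018 eV

Checking against the measurement of -18 eV (2 sig figs), only n = 7 agrees:
E_7 = -17.77071 eV, which rounds to -18 eV ✓

Therefore n = 7.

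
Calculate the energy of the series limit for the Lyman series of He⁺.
54.423 eV

The series limit corresponds to the transition from n = ∞ to n = 1.
This is the highest energy (shortest wavelength) transition in the Lyman series.

E_∞ = 0 eV
E_1 = -13.6057 × 2² / 1² = -54.423 eV

Energy at series limit:
ΔE = E_∞ - E_1 = 0 - (-54.423) = 54.423 eV

This energy equals the ionization energy from the n = 1 state of He⁺.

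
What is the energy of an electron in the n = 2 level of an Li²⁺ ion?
-30.61283 eV

For hydrogen-like ions, the energy levels scale with Z²:
E_n = -13.6057 Z² / n² eV

For Li²⁺ (Z = 3) at n = 2:
E_2 = -13.6057 × 3² / 2²
E_2 = -13.6057 × 9 / 4
E_2 = -122.4513 / 4
E_2 = -30.61283 eV

The energy is 9 times more negative than hydrogen at the same n due to the stronger nuclear charge.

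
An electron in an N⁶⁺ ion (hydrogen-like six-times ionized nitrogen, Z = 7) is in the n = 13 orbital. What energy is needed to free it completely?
3.944848 eV

The ionization energy is the energy needed to remove the electron completely (n → ∞).

For a hydrogen-like ion with Z = 7, E_n = -13.6057 Z² / n² eV.

At n = 13: E_13 = -13.6057 × 7² / 13² = -3.944847929 eV
At n = ∞: E_∞ = 0 eV

Ionization energy = E_∞ - E_13 = 0 - (-3.944847929) = 3.944847929 eV
Ionization energy ≈ 3.944848 eV

This is also called the binding energy of the electron in state n = 13.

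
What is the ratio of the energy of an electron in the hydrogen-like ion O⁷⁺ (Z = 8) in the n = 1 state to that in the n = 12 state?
144.00000

Using E_n = -13.6057 Z² / n² eV with Z = 8:

E_1 = -13.6057 × 8² / 1² = -870.7648 / 1 = -870.76480000000 eV
E_12 = -13.6057 × 8² / 12² = -870.7648 / 144 = -6.04697777778 eV

The ratio is:
E_1/E_12 = (-870.76480000000) / (-6.04697777778)
E_1/E_12 = (-870.7648/1) / (-870.7648/144)
E_1/E_12 = 144/1
E_1/E_12 = 144.00000
(Note: the Z² factors cancel in the ratio.)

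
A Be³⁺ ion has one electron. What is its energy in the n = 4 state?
-13.6057 eV

For hydrogen-like ions, the energy levels scale with Z²:
E_n = -13.6057 Z² / n² eV

For Be³⁺ (Z = 4) at n = 4:
E_4 = -13.6057 × 4² / 4²
E_4 = -13.6057 × 16 / 16
E_4 = -217.6912 / 16
E_4 = -13.6057 eV

The energy is 16 times more negative than hydrogen at the same n due to the stronger nuclear charge.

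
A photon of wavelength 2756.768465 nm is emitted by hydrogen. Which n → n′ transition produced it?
n = 12 → n = 5

First, find the photon energy from the wavelength (hc = 1239.84 eV·nm):
E = hc/λ = 1239.84 eV·nm / 2756.768465 nm = 0.44974397 eV

The energy levels of hydrogen satisfy E_n = -13.6057 / n² eV, so an emission n_i → n_f releases
ΔE = 13.6057 × (1/n_f² − 1/n_i²) eV.

Setting ΔE equal to the photon energy:
1/n_f² − 1/n_i² = 0.44974397 / 13.6057 = 0.033055555

Since 1/n_i² must be positive, we need 1/n_f² > 0.033055555, i.e. n_f ≤ 5. For each allowed n_f, solve n_i = (1/n_f² − 0.033055555)^(−1/2) and check whether it is a whole number:
  n_f = 1: 1/n_i² = 1.000000000 − 0.033055555 = 0.966944445 → n_i = 1.017  (not an integer) ✗
  n_f = 2: 1/n_i² = 0.250000000 − 0.033055555 = 0.216944445 → n_i = 2.147  (not an integer) ✗
  n_f = 3: 1/n_i² = 0.111111111 − 0.033055555 = 0.078055556 → n_i = 3.579  (not an integer) ✗
  n_f = 4: 1/n_i² = 0.062500000 − 0.033055555 = 0.029444445 → n_i = 5.828  (not an integer) ✗
  n_f = 5: 1/n_i² = 0.040000000 − 0.033055555 = 0.006944445 → n_i = 12.000  → integer, n_i = 12 ✓

Only n_f = 5 gives an integer upper level, n_i = 12.

The transition is from n = 12 to n = 5 (emission).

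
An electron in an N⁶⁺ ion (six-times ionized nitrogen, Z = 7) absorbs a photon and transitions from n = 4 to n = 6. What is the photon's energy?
23.15 eV

The energy levels of a hydrogen-like atom are E_n = -13.6057 Z² eV / n².

Energy at n = 4: E_4 = -13.6057 × 7² / 4² = -41.66746 eV
Energy at n = 6: E_6 = -13.6057 × 7² / 6² = -18.51887 eV

The excitation energy is the difference:
ΔE = E_6 - E_4
ΔE = -18.51887 - (-41.66746)
ΔE = 23.15 eV

Since this is positive, energy must be absorbed (photon absorption).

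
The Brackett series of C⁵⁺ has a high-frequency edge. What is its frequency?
7.40215e+15 Hz

The series limit corresponds to the transition from n = ∞ to n = 4.
This is the highest energy (shortest wavelength) transition in the Brackett series.

E_∞ = 0 eV
E_4 = -13.6057 × 6² / 4² = -30.6128250 eV

Energy at series limit:
ΔE = E_∞ - E_4 = 0 - (-30.6128250) = 30.6128250 eV
E = 30.6128250 eV × (1.602177 × 10⁻¹⁹ J/eV) = 4.9047164e-18 J
f = E/h = 4.9047164e-18 J / (6.62607 × 10⁻³⁴ J·s) = 7.40215e+15 Hz

This energy equals the ionization energy from the n = 4 state of C⁵⁺.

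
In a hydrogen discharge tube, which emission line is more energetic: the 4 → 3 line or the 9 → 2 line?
9 → 2

Calculate the energy for each transition:

Transition 4 → 3:
ΔE₁ = |E_3 - E_4| = |-13.6057/3² - (-13.6057/4²)|
ΔE₁ = |-1.511744444 - (-0.850356250)| = 0.661388 eV

Transition 9 → 2:
ΔE₂ = |E_2 - E_9| = |-13.6057/2² - (-13.6057/9²)|
ΔE₂ = |-3.401425000 - (-0.167971605)| = 3.233453 eV

Since 3.233453 eV > 0.661388 eV, the transition 9 → 2 emits the more energetic photon.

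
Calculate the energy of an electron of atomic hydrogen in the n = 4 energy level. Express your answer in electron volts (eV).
-0.85 eV

The energy levels of a hydrogen-like atom are given by:
E_n = -13.6057 eV / n²

For n = 4:
E_4 = -13.6057 eV / 4²
E_4 = -13.6057 eV / 16
E_4 = -0.85 eV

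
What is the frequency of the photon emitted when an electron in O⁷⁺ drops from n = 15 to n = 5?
7.486e+15 Hz

First, find the transition energy:
E_15 = -13.6057 × 8² / 15² = -3.870066 eV
E_5 = -13.6057 × 8² / 5² = -34.830592 eV
|ΔE| = |E_5 - E_15| = 30.960526 eV

Convert to Joules: E = 30.960526 eV × (1.602177 × 10⁻¹⁹ J/eV) = 4.96042e-18 J

Using E = hf:
f = E/h = 4.96042e-18 J / (6.62607 × 10⁻³⁴ J·s)
f = 7.486e+15 Hz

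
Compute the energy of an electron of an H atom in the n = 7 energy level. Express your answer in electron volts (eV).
-0.278 eV

The energy levels of a hydrogen-like atom are given by:
E_n = -13.6057 eV / n²

For n = 7:
E_7 = -13.6057 eV / 7²
E_7 = -13.6057 eV / 49
E_7 = -0.278 eV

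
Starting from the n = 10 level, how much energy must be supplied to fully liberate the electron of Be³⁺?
2.18 eV

The ionization energy is the energy needed to remove the electron completely (n → ∞).

For a hydrogen-like ion with Z = 4, E_n = -13.6057 Z² / n² eV.

At n = 10: E_10 = -13.6057 × 4² / 10² = -2.17691 eV
At n = ∞: E_∞ = 0 eV

Ionization energy = E_∞ - E_10 = 0 - (-2.17691) = 2.17691 eV
Ionization energy ≈ 2.18 eV

This is also called the binding energy of the electron in state n = 10.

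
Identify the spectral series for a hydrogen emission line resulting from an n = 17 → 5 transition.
Pfund series

The spectral series in hydrogen are named based on the final (lower) energy level:
- Lyman series: n_final = 1 (ultraviolet)
- Balmer series: n_final = 2 (visible/near-UV)
- Paschen series: n_final = 3 (infrared)
- Brackett series: n_final = 4 (infrared)
- Pfund series: n_final = 5 (far infrared)

Since this transition ends at n = 5, it belongs to the Pfund series.

For reference, this 17 → 5 line has photon energy
ΔE = 13.6057 eV × (1/5² - 1/17²) = 0.49714945 eV,
corresponding to wavelength λ = hc/ΔE = 1239.84 eV·nm / 0.49714945 eV = 2493.90 nm in the far infrared region.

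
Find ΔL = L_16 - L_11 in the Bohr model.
5.27e-34 J·s (or 5ℏ)

In the Bohr model, L_n = nℏ where ℏ = 1.0546e-34 J·s.

L_16 = 16ℏ = 1.6874e-33 J·s
L_11 = 11ℏ = 1.1601e-33 J·s

ΔL = L_16 - L_11 = (16 - 11)ℏ = 5ℏ
ΔL = 5 × 1.0546e-34 J·s = 5.27e-34 J·s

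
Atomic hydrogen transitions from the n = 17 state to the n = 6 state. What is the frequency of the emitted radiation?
8.00e+13 Hz

First, find the transition energy:
E_17 = -13.6057 / 17² = -0.047079 eV
E_6 = -13.6057 / 6² = -0.377936 eV
|ΔE| = |E_6 - E_17| = 0.330857 eV

Convert to Joules: E = 0.330857 eV × (1.602177 × 10⁻¹⁹ J/eV) = 5.3009e-20 J

Using E = hf:
f = E/h = 5.3009e-20 J / (6.62607 × 10⁻³⁴ J·s)
f = 8.00e+13 Hz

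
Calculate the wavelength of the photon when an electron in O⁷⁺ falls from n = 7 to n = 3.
15.698 nm

First, find the transition energy using E_n = -13.6057 Z² / n² eV:
E_7 = -13.6057 × 8² / 7² = -17.77071 eV
E_3 = -13.6057 × 8² / 3² = -96.75164 eV

Photon energy: |ΔE| = |E_3 - E_7| = 78.98093 eV

Convert to wavelength using E = hc/λ with hc = 1239.84 eV·nm:
λ = hc/E = 1239.84 eV·nm / 78.98093 eV
λ = 15.698 nm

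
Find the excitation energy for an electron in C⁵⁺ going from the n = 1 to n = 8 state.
482.151994 eV

The energy levels of a hydrogen-like atom are E_n = -13.6057 Z² eV / n².

Energy at n = 1: E_1 = -13.6057 × 6² / 1² = -489.805200000 eV
Energy at n = 8: E_8 = -13.6057 × 6² / 8² = -7.653206250 eV

The excitation energy is the difference:
ΔE = E_8 - E_1
ΔE = -7.653206250 - (-489.805200000)
ΔE = 482.151994 eV

Since this is positive, energy must be absorbed (photon absorption).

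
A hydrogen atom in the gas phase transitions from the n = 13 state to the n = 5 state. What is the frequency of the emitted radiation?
1.12e+14 Hz

First, find the transition energy:
E_13 = -13.6057 / 13² = -0.0805071 eV
E_5 = -13.6057 / 5² = -0.5442280 eV
|ΔE| = |E_5 - E_13| = 0.4637209 eV

Convert to Joules: E = 0.4637209 eV × (1.602177 × 10⁻¹⁹ J/eV) = 7.4296e-20 J

Using E = hf:
f = E/h = 7.4296e-20 J / (6.62607 × 10⁻³⁴ J·s)
f = 1.12e+14 Hz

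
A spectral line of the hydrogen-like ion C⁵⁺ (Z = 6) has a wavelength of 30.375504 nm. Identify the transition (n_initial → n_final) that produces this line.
n = 6 → n = 3

First, find the photon energy from the wavelength (hc = 1239.84 eV·nm):
E = hc/λ = 1239.84 eV·nm / 30.375504 nm = 40.817101 eV

The energy levels of C⁵⁺ satisfy E_n = -13.6057 × 6² / n² eV, so an emission n_i → n_f releases
ΔE = 13.6057 × 6² × (1/n_f² − 1/n_i²) eV.

Setting ΔE equal to the photon energy:
1/n_f² − 1/n_i² = 40.817101 / (13.6057 × 6²) = 0.083333335

Since 1/n_i² must be positive, we need 1/n_f² > 0.083333335, i.e. n_f ≤ 3. For each allowed n_f, solve n_i = (1/n_f² − 0.083333335)^(−1/2) and check whether it is a whole number:
  n_f = 1: 1/n_i² = 1.000000000 − 0.083333335 = 0.916666665 → n_i = 1.044  (not an integer) ✗
  n_f = 2: 1/n_i² = 0.250000000 − 0.083333335 = 0.166666665 → n_i = 2.449  (not an integer) ✗
  n_f = 3: 1/n_i² = 0.111111111 − 0.083333335 = 0.027777776 → n_i = 6.000  → integer, n_i = 6 ✓

Only n_f = 3 gives an integer upper level, n_i = 6.

The transition is from n = 6 to n = 3 (emission).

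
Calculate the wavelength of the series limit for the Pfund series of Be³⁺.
142.3852 nm

The series limit corresponds to the transition from n = ∞ to n = 5.
This is the highest energy (shortest wavelength) transition in the Pfund series.

E_∞ = 0 eV
E_5 = -13.6057 × 4² / 5² = -8.70764800 eV

Energy at series limit:
ΔE = E_∞ - E_5 = 0 - (-8.70764800) = 8.70764800 eV
λ = hc/E = 1239.84 eV·nm / 8.70764800 eV = 142.3852 nm

This energy equals the ionization energy from the n = 5 state of Be³⁺.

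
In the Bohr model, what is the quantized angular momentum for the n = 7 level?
7.382e-34 J·s (or 7ℏ)

In the Bohr model, angular momentum is quantized:
L = nℏ

where ℏ = h/(2π) = 1.05457e-34 J·s

For n = 7:
L = 7 × 1.05457e-34 J·s
L = 7.382e-34 J·s

This can also be written as L = 7ℏ.
The angular momentum is an integer multiple of the reduced Planck constant.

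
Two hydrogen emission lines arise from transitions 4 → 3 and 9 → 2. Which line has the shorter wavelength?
9 → 2

Calculate the energy for each transition:

Transition 4 → 3:
ΔE₁ = |E_3 - E_4| = |-13.6057/3² - (-13.6057/4²)|
ΔE₁ = |-1.511744444 - (-0.850356250)| = 0.661388 eV

Transition 9 → 2:
ΔE₂ = |E_2 - E_9| = |-13.6057/2² - (-13.6057/9²)|
ΔE₂ = |-3.401425000 - (-0.167971605)| = 3.233453 eV

Since 3.233453 eV > 0.661388 eV, the transition 9 → 2 emits the more energetic photon.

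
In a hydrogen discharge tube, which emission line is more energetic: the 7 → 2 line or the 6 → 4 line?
7 → 2

Calculate the energy for each transition:

Transition 7 → 2:
ΔE₁ = |E_2 - E_7| = |-13.6057/2² - (-13.6057/7²)|
ΔE₁ = |-3.40142500000 - (-0.27766734694)| = 3.12375765 eV

Transition 6 → 4:
ΔE₂ = |E_4 - E_6| = |-13.6057/4² - (-13.6057/6²)|
ΔE₂ = |-0.85035625000 - (-0.37793611111)| = 0.47242014 eV

Since 3.12375765 eV > 0.47242014 eV, the transition 7 → 2 emits the more energetic photon.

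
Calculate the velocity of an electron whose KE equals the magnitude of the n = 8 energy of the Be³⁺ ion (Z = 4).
1.094e+06 m/s (or 0.365% of c)

The binding energy at n = 8 for Be³⁺ is:
E_8 = -13.6057 × 4²/8² = -3.401425 eV
|E_8| = 3.401425 eV

Convert to Joules:
KE = 3.401425 eV × (1.602177 × 10⁻¹⁹ J/eV) = 5.44968e-19 J

Using KE = ½mv²:
v = √(2·KE/m_e)
v = √(2 × 5.44968e-19 J / 9.10938 × 10⁻³¹ kg)
v = 1.094e+06 m/s

This is approximately 0.365% the speed of light.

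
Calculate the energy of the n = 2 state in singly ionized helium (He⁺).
-13.60570 eV

For hydrogen-like ions, the energy levels scale with Z²:
E_n = -13.6057 Z² / n² eV

For He⁺ (Z = 2) at n = 2:
E_2 = -13.6057 × 2² / 2²
E_2 = -13.6057 × 4 / 4
E_2 = -54.4228 / 4
E_2 = -13.60570 eV

The energy is 4 times more negative than hydrogen at the same n due to the stronger nuclear charge.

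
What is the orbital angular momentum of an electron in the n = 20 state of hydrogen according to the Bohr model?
2.10914e-33 J·s (or 20ℏ)

In the Bohr model, angular momentum is quantized:
L = nℏ

where ℏ = h/(2π) = 1.0545718e-34 J·s

For n = 20:
L = 20 × 1.0545718e-34 J·s
L = 2.10914e-33 J·s

This can also be written as L = 20ℏ.
The angular momentum is an integer multiple of the reduced Planck constant.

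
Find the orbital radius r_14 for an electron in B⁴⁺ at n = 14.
2.0744 nm (or 20.7437 Å)

The Bohr radius formula is:
r_n = n² a₀ / Z

where a₀ = 0.0529177 nm is the Bohr radius.

For B⁴⁺ (Z = 5) at n = 14:
r_14 = 14² × 0.0529177 nm / 5
r_14 = 196 × 0.0529177 nm / 5
r_14 = 10.37187 nm / 5
r_14 = 2.0744 nm

The electron orbits at approximately 2.0744 nm from the nucleus.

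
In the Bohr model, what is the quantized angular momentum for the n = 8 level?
8.43657e-34 J·s (or 8ℏ)

In the Bohr model, angular momentum is quantized:
L = nℏ

where ℏ = h/(2π) = 1.0545718e-34 J·s

For n = 8:
L = 8 × 1.0545718e-34 J·s
L = 8.43657e-34 J·s

This can also be written as L = 8ℏ.
The angular momentum is an integer multiple of the reduced Planck constant.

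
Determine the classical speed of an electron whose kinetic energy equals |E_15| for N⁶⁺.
1.021e+06 m/s (or 0.340543% of c)

The binding energy at n = 15 for N⁶⁺ is:
E_15 = -13.6057 × 7²/15² = -2.96301911 eV
|E_15| = 2.96301911 eV

Convert to Joules:
KE = 2.96301911 eV × (1.602177 × 10⁻¹⁹ J/eV) = 4.74728e-19 J

Using KE = ½mv²:
v = √(2·KE/m_e)
v = √(2 × 4.74728e-19 J / 9.10938 × 10⁻³¹ kg)
v = 1.021e+06 m/s

This is approximately 0.340543% the speed of light.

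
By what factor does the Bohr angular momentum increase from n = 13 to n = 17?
1.3077

In the Bohr model, L_n = nℏ, so the ratio is purely the ratio of quantum numbers:

L_17/L_13 = 17ℏ / 13ℏ = 17/13 = 1.3077

The angular momentum scales linearly with n.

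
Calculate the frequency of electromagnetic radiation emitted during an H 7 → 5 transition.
6.445e+13 Hz

First, find the transition energy:
E_7 = -13.6057 / 7² = -0.2776673 eV
E_5 = -13.6057 / 5² = -0.5442280 eV
|ΔE| = |E_5 - E_7| = 0.2665607 eV

Convert to Joules: E = 0.2665607 eV × (1.602177 × 10⁻¹⁹ J/eV) = 4.27077e-20 J

Using E = hf:
f = E/h = 4.27077e-20 J / (6.62607 × 10⁻³⁴ J·s)
f = 6.445e+13 Hz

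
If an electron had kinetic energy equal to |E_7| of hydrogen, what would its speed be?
3.12528e+05 m/s (or 0.1042% of c)

The binding energy at n = 7 for hydrogen is:
E_7 = -13.6057/7² = -0.277667347 eV
|E_7| = 0.277667347 eV

Convert to Joules:
KE = 0.277667347 eV × (1.602177 × 10⁻¹⁹ J/eV) = 4.4487224e-20 J

Using KE = ½mv²:
v = √(2·KE/m_e)
v = √(2 × 4.4487224e-20 J / 9.10938 × 10⁻³¹ kg)
v = 3.12528e+05 m/s

This is approximately 0.1042% the speed of light.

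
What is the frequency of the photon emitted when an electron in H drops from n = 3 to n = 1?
2.9243e+15 Hz

First, find the transition energy:
E_3 = -13.6057 / 3² = -1.511744 eV
E_1 = -13.6057 / 1² = -13.605700 eV
|ΔE| = |E_1 - E_3| = 12.093956 eV

Convert to Joules: E = 12.093956 eV × (1.602177 × 10⁻¹⁹ J/eV) = 1.937666e-18 J

Using E = hf:
f = E/h = 1.937666e-18 J / (6.62607 × 10⁻³⁴ J·s)
f = 2.9243e+15 Hz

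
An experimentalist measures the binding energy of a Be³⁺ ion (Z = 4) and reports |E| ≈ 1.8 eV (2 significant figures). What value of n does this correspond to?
n = 11

The exact energy levels follow E_n = -13.6057 Z² / n² eV with Z = 4.

The measured value (-1.8 eV) is reported to only 2 significant figures, so we must test candidate n values and see which one matches to that precision.

Candidate energies:
  n = 9:  E = -13.6057 × 4² / 9² = -2.68755 eV
  n = 10:  E = -13.6057 × 4² / 10² = -2.17691 eV
  n = 11:  E = -13.6057 × 4² / 11² = -1.79910 eV  ← matches
  n = 12:  E = -13.6057 × 4² / 12² = -1.51174 eV
  n = 13:  E = -13.6057 × 4² / 13² = -1.28811 eV

Checking against the measurement of -1.8 eV (2 sig figs), only n = 11 agrees:
E_11 = -1.79910 eV, which rounds to -1.8 eV ✓

Therefore n = 11.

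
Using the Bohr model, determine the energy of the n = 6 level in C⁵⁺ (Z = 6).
-13.606 eV

For hydrogen-like ions, the energy levels scale with Z²:
E_n = -13.6057 Z² / n² eV

For C⁵⁺ (Z = 6) at n = 6:
E_6 = -13.6057 × 6² / 6²
E_6 = -13.6057 × 36 / 36
E_6 = -489.8052 / 36
E_6 = -13.606 eV

The energy is 36 times more negative than hydrogen at the same n due to the stronger nuclear charge.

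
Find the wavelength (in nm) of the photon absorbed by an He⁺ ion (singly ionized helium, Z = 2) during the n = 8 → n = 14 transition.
2164.9450 nm

First, find the transition energy using E_n = -13.6057 Z² / n² eV:
E_8 = -13.6057 × 2² / 8² = -0.8503562500 eV
E_14 = -13.6057 × 2² / 14² = -0.2776673469 eV

Photon energy: |ΔE| = |E_14 - E_8| = 0.5726889031 eV

Convert to wavelength using E = hc/λ with hc = 1239.84 eV·nm:
λ = hc/E = 1239.84 eV·nm / 0.5726889031 eV
λ = 2164.9450 nm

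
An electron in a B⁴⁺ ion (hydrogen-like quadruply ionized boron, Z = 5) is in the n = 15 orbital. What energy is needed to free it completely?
1.51174 eV

The ionization energy is the energy needed to remove the electron completely (n → ∞).

For a hydrogen-like ion with Z = 5, E_n = -13.6057 Z² / n² eV.

At n = 15: E_15 = -13.6057 × 5² / 15² = -1.51174444 eV
At n = ∞: E_∞ = 0 eV

Ionization energy = E_∞ - E_15 = 0 - (-1.51174444) = 1.51174444 eV
Ionization energy ≈ 1.51174 eV

This is also called the binding energy of the electron in state n = 15.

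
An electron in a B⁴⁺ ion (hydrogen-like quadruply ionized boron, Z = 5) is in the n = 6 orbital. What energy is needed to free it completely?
9.45 eV

The ionization energy is the energy needed to remove the electron completely (n → ∞).

For a hydrogen-like ion with Z = 5, E_n = -13.6057 Z² / n² eV.

At n = 6: E_6 = -13.6057 × 5² / 6² = -9.44840 eV
At n = ∞: E_∞ = 0 eV

Ionization energy = E_∞ - E_6 = 0 - (-9.44840) = 9.44840 eV
Ionization energy ≈ 9.45 eV

This is also called the binding energy of the electron in state n = 6.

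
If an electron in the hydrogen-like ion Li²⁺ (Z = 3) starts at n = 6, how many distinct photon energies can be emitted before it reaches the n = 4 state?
3

The electron can occupy levels n = 4, 5, ..., 6 during de-excitation — that is m = 6 - 4 + 1 = 3 distinct levels.

The number of distinct spectral lines equals the number of ways to choose 2 of these m levels (each pair gives one possible emission transition):

Number of lines = m(m-1)/2 = 3×2/2 = 3

These correspond to all possible transitions between the 3 levels:
6 → 5, 6 → 4, 5 → 4

Each transition produces a photon with a unique energy (and thus wavelength). This count does not depend on Z.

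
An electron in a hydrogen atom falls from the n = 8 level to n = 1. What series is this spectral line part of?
Lyman series

The spectral series in hydrogen are named based on the final (lower) energy level:
- Lyman series: n_final = 1 (ultraviolet)
- Balmer series: n_final = 2 (visible/near-UV)
- Paschen series: n_final = 3 (infrared)
- Brackett series: n_final = 4 (infrared)
- Pfund series: n_final = 5 (far infrared)

Since this transition ends at n = 1, it belongs to the Lyman series.

For reference, this 8 → 1 line has photon energy
ΔE = 13.6057 eV × (1/1² - 1/8²) = 13.39311094 eV,
corresponding to wavelength λ = hc/ΔE = 1239.84 eV·nm / 13.39311094 eV = 92.572966 nm in the ultraviolet region.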